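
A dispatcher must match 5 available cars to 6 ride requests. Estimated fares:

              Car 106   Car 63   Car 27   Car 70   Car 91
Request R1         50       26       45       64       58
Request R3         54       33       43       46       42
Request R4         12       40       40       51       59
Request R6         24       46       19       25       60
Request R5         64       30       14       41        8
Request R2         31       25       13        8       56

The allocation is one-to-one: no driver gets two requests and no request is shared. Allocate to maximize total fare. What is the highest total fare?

Treat this as an assignment problem: match each driver to one request.
Optimal: Car 106→Request R5 ($64), Car 63→Request R6 ($46), Car 27→Request R3 ($43), Car 70→Request R1 ($64), Car 91→Request R4 ($59) — total 64+46+43+64+59 = $276.
Column-greedy (each request in turn goes to its best remaining driver) gives $237, worse by 39.
Next-best assignment: Car 106→Request R5, Car 63→Request R6, Car 27→Request R3, Car 70→Request R1, Car 91→Request R2 = $273.

Maximum total: $276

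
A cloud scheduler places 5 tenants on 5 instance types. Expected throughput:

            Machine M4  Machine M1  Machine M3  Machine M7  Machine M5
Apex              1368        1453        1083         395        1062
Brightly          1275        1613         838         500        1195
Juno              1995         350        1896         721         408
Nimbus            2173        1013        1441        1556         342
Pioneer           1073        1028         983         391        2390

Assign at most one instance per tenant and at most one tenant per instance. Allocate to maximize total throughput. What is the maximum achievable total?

Maximum total: 8823 ops/s

Optimal: Apex→Machine M4 (1368 ops/s), Brightly→Machine M1 (1613 ops/s), Juno→Machine M3 (1896 ops/s), Nimbus→Machine M7 (1556 ops/s), Pioneer→Machine M5 (2390 ops/s) — total 1368+1613+1896+1556+2390 = 8823 ops/s.
Column-greedy (each instance in turn goes to its best remaining tenant) gives 8467 ops/s, worse by 356.
Next-best assignment: Apex→Machine M3, Brightly→Machine M1, Juno→Machine M4, Nimbus→Machine M7, Pioneer→Machine M5 = 8637 ops/s.
No other one-to-one assignment exceeds 8823 ops/s.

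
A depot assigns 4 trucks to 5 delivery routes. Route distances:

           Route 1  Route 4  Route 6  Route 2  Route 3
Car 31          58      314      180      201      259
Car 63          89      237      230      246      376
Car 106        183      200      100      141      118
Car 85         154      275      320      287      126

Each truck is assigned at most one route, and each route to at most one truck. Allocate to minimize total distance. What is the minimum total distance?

Minimum total: 516 km

Optimal: Car 31→Route 2 (201 km), Car 63→Route 1 (89 km), Car 106→Route 6 (100 km), Car 85→Route 3 (126 km) — total 201+89+100+126 = 516 km.
Next-best assignment: Car 31→Route 1, Car 63→Route 4, Car 106→Route 6, Car 85→Route 3 = 521 km.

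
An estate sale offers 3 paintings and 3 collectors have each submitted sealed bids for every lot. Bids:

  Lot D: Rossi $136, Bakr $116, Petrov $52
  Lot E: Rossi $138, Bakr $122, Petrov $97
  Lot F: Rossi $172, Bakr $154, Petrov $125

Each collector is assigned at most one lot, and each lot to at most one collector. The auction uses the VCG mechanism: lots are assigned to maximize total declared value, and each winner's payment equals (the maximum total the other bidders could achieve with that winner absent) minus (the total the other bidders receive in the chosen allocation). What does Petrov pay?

Petrov pays $4.

Efficient allocation: Rossi→Lot D ($136), Bakr→Lot F ($154), Petrov→Lot E ($97); total welfare W = $387.
Petrov receives Lot E at value $97, so the others get W − 97 = $290.
Without Petrov: best allocation of the remaining 2 bidders over all 3 lots is Rossi→Lot F ($172), Bakr→Lot E ($122), total $294.
VCG payment = (others' best without Petrov) − (others' welfare with Petrov) = 294 − 290 = $4.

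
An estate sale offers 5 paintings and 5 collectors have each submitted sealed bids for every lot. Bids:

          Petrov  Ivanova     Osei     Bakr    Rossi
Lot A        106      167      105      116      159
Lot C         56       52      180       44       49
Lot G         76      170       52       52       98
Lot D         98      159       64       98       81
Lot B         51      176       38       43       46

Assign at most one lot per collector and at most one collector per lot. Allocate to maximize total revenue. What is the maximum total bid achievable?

This is the linear assignment problem.
Optimal: Petrov→Lot G ($76), Ivanova→Lot B ($176), Osei→Lot C ($180), Bakr→Lot D ($98), Rossi→Lot A ($159) — total 76+176+180+98+159 = $689.
Column-greedy (each lot in turn goes to its best remaining collector) gives $586, worse by 103.
Next-best assignment: Petrov→Lot D, Ivanova→Lot B, Osei→Lot C, Bakr→Lot A, Rossi→Lot G = $668.
Every other assignment is strictly worse.

Maximum total: $689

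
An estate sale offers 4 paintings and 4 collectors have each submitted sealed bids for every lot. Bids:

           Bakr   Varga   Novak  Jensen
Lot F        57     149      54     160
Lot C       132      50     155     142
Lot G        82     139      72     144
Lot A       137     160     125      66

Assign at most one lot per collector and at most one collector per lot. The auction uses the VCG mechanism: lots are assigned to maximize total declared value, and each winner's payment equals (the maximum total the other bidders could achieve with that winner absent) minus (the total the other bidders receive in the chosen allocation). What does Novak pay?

Novak pays $16.

Efficient allocation: Bakr→Lot A ($137), Varga→Lot G ($139), Novak→Lot C ($155), Jensen→Lot F ($160); total welfare W = $591.
Novak receives Lot C at value $155, so the others get W − 155 = $436.
Without Novak: best allocation of the remaining 3 bidders over all 4 lots is Bakr→Lot C ($132), Varga→Lot A ($160), Jensen→Lot F ($160), total $452.
VCG payment = (others' best without Novak) − (others' welfare with Novak) = 452 − 436 = $16.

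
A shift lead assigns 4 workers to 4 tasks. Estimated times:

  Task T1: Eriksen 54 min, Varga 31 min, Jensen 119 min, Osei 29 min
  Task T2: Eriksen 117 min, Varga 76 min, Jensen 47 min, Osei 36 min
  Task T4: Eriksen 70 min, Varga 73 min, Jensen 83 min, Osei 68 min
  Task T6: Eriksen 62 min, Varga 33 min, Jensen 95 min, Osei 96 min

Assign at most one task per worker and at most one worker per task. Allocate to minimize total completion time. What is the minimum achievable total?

Minimum total: 179 min

Optimal: Eriksen→Task T4 (70 min), Varga→Task T6 (33 min), Jensen→Task T2 (47 min), Osei→Task T1 (29 min) — total 70+33+47+29 = 179 min.
Row-greedy (each worker in turn takes its cheapest remaining task) gives 202 min, worse by 23.
Swapping Eriksen↔Jensen (Eriksen→Task T2 117 min, Jensen→Task T4 83 min) adds 83.
Every other assignment is strictly worse.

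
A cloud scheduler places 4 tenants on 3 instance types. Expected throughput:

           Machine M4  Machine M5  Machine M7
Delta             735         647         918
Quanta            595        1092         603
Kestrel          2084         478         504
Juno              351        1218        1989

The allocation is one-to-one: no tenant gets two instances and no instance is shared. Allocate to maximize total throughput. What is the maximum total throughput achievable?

Max total: 5165 ops/s

Optimal: Kestrel→Machine M4 (2084 ops/s), Quanta→Machine M5 (1092 ops/s), Juno→Machine M7 (1989 ops/s) — total 2084+1092+1989 = 5165 ops/s.
Row-greedy (each tenant in turn takes its best remaining instance) gives 4094 ops/s, worse by 1071.
Every other assignment is strictly worse.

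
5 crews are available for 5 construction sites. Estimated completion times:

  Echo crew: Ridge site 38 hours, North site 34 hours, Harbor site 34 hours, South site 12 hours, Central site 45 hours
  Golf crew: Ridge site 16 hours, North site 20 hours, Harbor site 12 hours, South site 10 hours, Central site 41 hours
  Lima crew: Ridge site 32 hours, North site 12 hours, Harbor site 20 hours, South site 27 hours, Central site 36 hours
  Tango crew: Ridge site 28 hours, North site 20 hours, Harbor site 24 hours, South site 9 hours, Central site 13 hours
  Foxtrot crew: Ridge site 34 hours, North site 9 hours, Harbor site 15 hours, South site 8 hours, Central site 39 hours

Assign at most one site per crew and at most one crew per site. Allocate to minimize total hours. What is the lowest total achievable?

Optimal: Echo crew→South site (12 hours), Golf crew→Ridge site (16 hours), Lima crew→North site (12 hours), Tango crew→Central site (13 hours), Foxtrot crew→Harbor site (15 hours) — total 12+16+12+13+15 = 68 hours.
Min-entry greedy (repeatedly take the single cheapest remaining cell) gives 83 hours, worse by 15.
Next-best assignment: Echo crew→South site, Golf crew→Ridge site, Lima crew→Harbor site, Tango crew→Central site, Foxtrot crew→North site = 70 hours.

Minimum total: 68 hours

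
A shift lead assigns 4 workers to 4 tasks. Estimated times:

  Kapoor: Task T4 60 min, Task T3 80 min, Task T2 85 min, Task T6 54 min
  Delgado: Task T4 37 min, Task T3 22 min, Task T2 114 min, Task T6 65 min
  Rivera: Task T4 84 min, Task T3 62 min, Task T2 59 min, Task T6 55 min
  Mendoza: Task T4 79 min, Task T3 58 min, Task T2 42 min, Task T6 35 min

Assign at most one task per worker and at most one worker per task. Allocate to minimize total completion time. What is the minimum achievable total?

Optimal: Kapoor→Task T4 (60 min), Delgado→Task T3 (22 min), Rivera→Task T2 (59 min), Mendoza→Task T6 (35 min) — total 60+22+59+35 = 176 min.
Column-greedy (each task in turn goes to its cheapest remaining worker) gives 208 min, worse by 32.
Every other assignment is strictly worse.

Min total: 176 min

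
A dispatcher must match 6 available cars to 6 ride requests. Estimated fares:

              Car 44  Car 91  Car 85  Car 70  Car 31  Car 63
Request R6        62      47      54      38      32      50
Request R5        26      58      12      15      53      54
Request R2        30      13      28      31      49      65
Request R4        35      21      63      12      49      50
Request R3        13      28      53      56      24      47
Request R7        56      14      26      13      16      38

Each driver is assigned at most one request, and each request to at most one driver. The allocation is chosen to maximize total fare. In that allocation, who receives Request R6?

Car 91 receives Request R6.

Optimal: Car 44→Request R7 ($56), Car 91→Request R6 ($47), Car 85→Request R4 ($63), Car 70→Request R3 ($56), Car 31→Request R5 ($53), Car 63→Request R2 ($65) — total 56+47+63+56+53+65 = $340.
Max-entry greedy (repeatedly take the single best remaining cell) gives $320, worse by 20.
Swapping Car 44↔Car 91 (Car 44→Request R6 $62, Car 91→Request R7 $14) loses 27.
Checked against all permutations: $340 is optimal.
Car 91's own top request is Request R5 ($58), but forcing Car 91→Request R5 and reassigning the rest optimally gives only $338 — worse by 2.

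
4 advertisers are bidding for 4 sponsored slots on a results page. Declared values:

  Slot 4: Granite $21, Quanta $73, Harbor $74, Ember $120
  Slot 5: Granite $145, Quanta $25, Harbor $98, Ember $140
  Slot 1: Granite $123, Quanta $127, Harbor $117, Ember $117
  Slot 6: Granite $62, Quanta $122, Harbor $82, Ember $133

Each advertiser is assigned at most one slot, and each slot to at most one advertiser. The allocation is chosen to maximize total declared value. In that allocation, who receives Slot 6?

Quanta receives Slot 6.

Optimal: Granite→Slot 5 ($145), Quanta→Slot 6 ($122), Harbor→Slot 1 ($117), Ember→Slot 4 ($120) — total 145+122+117+120 = $504.
Column-greedy (each slot in turn goes to its best remaining advertiser) gives $474, worse by 30.
Next-best assignment: Granite→Slot 5, Quanta→Slot 1, Harbor→Slot 4, Ember→Slot 6 = $479.
No other one-to-one assignment exceeds $504.
Quanta's own top slot is Slot 1 ($127), but forcing Quanta→Slot 1 and reassigning the rest optimally gives only $479 — worse by 25.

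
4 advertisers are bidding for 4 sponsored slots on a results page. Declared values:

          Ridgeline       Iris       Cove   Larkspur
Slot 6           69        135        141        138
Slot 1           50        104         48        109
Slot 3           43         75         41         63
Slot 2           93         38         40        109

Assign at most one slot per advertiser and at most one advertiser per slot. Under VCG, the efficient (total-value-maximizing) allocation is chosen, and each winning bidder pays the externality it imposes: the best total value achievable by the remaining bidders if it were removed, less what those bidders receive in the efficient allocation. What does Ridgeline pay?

Ridgeline pays $29.

Efficient allocation: Ridgeline→Slot 2 ($93), Iris→Slot 3 ($75), Cove→Slot 6 ($141), Larkspur→Slot 1 ($109); total welfare W = $418.
Ridgeline receives Slot 2 at value $93, so the others get W − 93 = $325.
Without Ridgeline: best allocation of the remaining 3 bidders over all 4 slots is Iris→Slot 1 ($104), Cove→Slot 6 ($141), Larkspur→Slot 2 ($109), total $354.
VCG payment = (others' best without Ridgeline) − (others' welfare with Ridgeline) = 354 − 325 = $29.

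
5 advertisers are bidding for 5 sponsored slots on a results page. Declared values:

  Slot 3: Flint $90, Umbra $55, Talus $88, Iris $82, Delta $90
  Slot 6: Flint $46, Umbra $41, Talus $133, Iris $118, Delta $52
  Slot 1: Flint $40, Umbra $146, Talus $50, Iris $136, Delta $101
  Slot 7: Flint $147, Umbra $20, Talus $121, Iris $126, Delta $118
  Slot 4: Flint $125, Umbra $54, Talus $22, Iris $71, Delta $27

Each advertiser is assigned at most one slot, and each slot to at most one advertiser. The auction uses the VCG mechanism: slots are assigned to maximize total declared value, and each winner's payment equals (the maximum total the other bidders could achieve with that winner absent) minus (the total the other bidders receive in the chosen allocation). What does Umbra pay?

Efficient allocation: Flint→Slot 4 ($125), Umbra→Slot 1 ($146), Talus→Slot 6 ($133), Iris→Slot 7 ($126), Delta→Slot 3 ($90); total welfare W = $620.
Umbra receives Slot 1 at value $146, so the others get W − 146 = $474.
Without Umbra: best allocation of the remaining 4 bidders over all 5 slots is Flint→Slot 4 ($125), Talus→Slot 6 ($133), Iris→Slot 1 ($136), Delta→Slot 7 ($118), total $512.
VCG payment = (others' best without Umbra) − (others' welfare with Umbra) = 512 − 474 = $38.

Umbra pays $38.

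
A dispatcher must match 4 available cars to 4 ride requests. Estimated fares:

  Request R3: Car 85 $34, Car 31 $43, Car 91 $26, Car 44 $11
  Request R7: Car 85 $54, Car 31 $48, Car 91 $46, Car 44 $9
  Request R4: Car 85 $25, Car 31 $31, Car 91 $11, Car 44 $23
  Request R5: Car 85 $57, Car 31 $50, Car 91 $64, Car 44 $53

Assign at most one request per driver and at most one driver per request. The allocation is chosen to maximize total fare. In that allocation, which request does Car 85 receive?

Car 85 receives Request R7.

Treat this as an assignment problem: match each driver to one request.
Optimal: Car 85→Request R7 ($54), Car 31→Request R3 ($43), Car 91→Request R5 ($64), Car 44→Request R4 ($23) — total 54+43+64+23 = $184.
Row-greedy (each driver in turn takes its best remaining request) gives $154, worse by 30.
Every other assignment is strictly worse.
Car 85's own top request is Request R5 ($57), but forcing Car 85→Request R5 and reassigning the rest optimally gives only $169 — worse by 15.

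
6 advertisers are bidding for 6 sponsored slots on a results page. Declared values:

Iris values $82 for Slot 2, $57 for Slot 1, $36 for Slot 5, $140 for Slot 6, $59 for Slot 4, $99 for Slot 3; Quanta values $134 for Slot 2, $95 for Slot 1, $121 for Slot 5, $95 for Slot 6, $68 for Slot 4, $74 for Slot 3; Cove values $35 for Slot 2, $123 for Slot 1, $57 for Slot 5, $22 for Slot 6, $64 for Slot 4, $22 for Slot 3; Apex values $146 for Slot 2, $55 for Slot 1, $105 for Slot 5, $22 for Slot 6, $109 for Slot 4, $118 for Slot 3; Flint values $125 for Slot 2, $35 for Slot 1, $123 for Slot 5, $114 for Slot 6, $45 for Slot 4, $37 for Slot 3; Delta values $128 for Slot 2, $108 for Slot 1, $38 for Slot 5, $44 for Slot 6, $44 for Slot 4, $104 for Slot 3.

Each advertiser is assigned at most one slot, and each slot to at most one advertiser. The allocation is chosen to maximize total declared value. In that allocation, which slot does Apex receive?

Treat this as an assignment problem: match each advertiser to one slot.
Optimal: Iris→Slot 6 ($140), Quanta→Slot 2 ($134), Cove→Slot 1 ($123), Apex→Slot 4 ($109), Flint→Slot 5 ($123), Delta→Slot 3 ($104) — total 140+134+123+109+123+104 = $733.
Row-greedy (each advertiser in turn takes its best remaining slot) gives $682, worse by 51.
Next-best assignment: Iris→Slot 6, Quanta→Slot 5, Cove→Slot 1, Apex→Slot 4, Flint→Slot 2, Delta→Slot 3 = $722.
Swapping Iris↔Quanta (Iris→Slot 2 $82, Quanta→Slot 6 $95) loses 97.
No other one-to-one assignment exceeds $733.
Apex's own top slot is Slot 2 ($146), but forcing Apex→Slot 2 and reassigning the rest optimally gives only $704 — worse by 29.

Apex receives Slot 4.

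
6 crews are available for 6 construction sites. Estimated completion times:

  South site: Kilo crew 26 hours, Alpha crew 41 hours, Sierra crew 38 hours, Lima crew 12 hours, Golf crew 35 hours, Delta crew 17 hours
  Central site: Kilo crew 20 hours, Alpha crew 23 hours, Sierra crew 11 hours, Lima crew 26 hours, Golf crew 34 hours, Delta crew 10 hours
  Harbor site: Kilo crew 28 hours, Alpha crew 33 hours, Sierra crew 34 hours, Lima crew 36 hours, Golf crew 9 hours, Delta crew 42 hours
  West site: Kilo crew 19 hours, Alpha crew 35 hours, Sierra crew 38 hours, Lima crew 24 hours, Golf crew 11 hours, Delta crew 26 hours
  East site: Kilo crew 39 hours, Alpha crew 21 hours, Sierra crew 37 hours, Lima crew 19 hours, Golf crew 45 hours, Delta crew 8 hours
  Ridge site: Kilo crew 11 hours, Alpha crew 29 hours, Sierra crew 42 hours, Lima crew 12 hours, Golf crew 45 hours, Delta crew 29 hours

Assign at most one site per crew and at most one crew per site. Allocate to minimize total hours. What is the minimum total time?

Minimum total: 86 hours

This is the linear assignment problem.
Optimal: Kilo crew→Ridge site (11 hours), Alpha crew→Harbor site (33 hours), Sierra crew→Central site (11 hours), Lima crew→South site (12 hours), Golf crew→West site (11 hours), Delta crew→East site (8 hours) — total 11+33+11+12+11+8 = 86 hours.
Row-greedy (each crew in turn takes its cheapest remaining site) gives 90 hours, worse by 4.
Checked against all permutations: 86 hours is optimal.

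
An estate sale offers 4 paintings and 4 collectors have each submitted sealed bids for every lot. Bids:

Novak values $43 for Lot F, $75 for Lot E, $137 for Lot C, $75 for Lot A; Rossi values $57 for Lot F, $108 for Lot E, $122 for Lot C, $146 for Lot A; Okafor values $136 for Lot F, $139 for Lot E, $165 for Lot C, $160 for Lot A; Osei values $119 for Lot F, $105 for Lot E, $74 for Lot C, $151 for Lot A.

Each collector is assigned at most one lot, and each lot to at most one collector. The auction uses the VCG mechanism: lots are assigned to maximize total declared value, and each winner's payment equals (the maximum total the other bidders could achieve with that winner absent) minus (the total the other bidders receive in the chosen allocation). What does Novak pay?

Efficient allocation: Novak→Lot C ($137), Rossi→Lot A ($146), Okafor→Lot E ($139), Osei→Lot F ($119); total welfare W = $541.
Novak receives Lot C at value $137, so the others get W − 137 = $404.
Without Novak: best allocation of the remaining 3 bidders over all 4 lots is Rossi→Lot A ($146), Okafor→Lot C ($165), Osei→Lot F ($119), total $430.
VCG payment = (others' best without Novak) − (others' welfare with Novak) = 430 − 404 = $26.

Novak pays $26.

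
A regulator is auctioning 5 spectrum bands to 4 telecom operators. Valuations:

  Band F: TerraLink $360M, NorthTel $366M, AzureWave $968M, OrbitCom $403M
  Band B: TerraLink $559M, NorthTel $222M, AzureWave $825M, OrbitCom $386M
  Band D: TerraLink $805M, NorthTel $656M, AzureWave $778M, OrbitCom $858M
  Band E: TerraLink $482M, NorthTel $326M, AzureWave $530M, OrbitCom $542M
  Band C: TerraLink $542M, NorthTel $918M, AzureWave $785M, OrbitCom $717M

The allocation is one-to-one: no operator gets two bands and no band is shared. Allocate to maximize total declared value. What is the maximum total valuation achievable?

Treat this as an assignment problem: match each operator to one band.
Optimal: TerraLink→Band B ($559M), NorthTel→Band C ($918M), AzureWave→Band F ($968M), OrbitCom→Band D ($858M) — total 559+918+968+858 = $3303M.
Row-greedy (each operator in turn takes its best remaining band) gives $3233M, worse by 70.

Max total: $3303M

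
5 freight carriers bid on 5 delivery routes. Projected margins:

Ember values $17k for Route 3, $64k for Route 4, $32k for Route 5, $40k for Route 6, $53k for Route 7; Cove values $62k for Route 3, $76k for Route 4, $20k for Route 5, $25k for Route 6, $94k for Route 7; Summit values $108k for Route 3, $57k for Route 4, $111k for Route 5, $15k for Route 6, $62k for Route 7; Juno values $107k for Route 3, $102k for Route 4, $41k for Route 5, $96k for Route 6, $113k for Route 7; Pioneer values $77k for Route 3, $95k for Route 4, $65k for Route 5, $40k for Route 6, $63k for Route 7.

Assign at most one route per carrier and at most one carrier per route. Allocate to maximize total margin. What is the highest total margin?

Maximum total: $447k

Optimal: Ember→Route 6 ($40k), Cove→Route 7 ($94k), Summit→Route 5 ($111k), Juno→Route 3 ($107k), Pioneer→Route 4 ($95k) — total 40+94+111+107+95 = $447k.
Row-greedy (each carrier in turn takes its best remaining route) gives $416k, worse by 31.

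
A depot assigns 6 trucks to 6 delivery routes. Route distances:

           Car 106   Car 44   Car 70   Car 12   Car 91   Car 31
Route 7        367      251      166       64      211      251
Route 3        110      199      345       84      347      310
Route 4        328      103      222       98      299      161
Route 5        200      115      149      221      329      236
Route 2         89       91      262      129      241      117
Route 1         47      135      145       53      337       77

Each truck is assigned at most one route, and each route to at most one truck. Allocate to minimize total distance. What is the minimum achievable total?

Minimum total: 711 km

Optimal: Car 106→Route 1 (47 km), Car 44→Route 4 (103 km), Car 70→Route 5 (149 km), Car 12→Route 3 (84 km), Car 91→Route 7 (211 km), Car 31→Route 2 (117 km) — total 47+103+149+84+211+117 = 711 km.
Row-greedy (each truck in turn takes its cheapest remaining route) gives 960 km, worse by 249.
Next-best assignment: Car 106→Route 2, Car 44→Route 4, Car 70→Route 5, Car 12→Route 3, Car 91→Route 7, Car 31→Route 1 = 713 km.
Swapping Car 70↔Car 44 (Car 70→Route 4 222 km, Car 44→Route 5 115 km) adds 85.
Every other assignment is strictly worse.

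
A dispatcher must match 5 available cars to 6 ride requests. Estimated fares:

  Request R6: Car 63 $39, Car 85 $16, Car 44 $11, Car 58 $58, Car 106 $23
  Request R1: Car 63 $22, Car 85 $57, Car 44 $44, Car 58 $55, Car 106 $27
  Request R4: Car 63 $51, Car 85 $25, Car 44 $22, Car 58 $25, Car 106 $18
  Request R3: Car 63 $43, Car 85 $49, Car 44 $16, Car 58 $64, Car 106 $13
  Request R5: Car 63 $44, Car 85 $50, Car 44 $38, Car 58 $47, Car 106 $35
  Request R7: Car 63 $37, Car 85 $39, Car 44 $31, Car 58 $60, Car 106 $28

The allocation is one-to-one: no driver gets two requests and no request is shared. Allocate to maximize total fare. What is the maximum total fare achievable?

Maximum total: $239

Optimal: Car 63→Request R4 ($51), Car 85→Request R3 ($49), Car 44→Request R1 ($44), Car 58→Request R7 ($60), Car 106→Request R5 ($35) — total 51+49+44+60+35 = $239.
Max-entry greedy (repeatedly take the single best remaining cell) gives $238, worse by 1.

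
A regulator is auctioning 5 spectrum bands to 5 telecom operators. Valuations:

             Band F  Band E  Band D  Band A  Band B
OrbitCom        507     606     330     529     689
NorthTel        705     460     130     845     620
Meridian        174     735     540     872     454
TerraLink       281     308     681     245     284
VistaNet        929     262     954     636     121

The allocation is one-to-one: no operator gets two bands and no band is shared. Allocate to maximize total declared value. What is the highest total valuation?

Optimal: OrbitCom→Band B ($689M), NorthTel→Band A ($845M), Meridian→Band E ($735M), TerraLink→Band D ($681M), VistaNet→Band F ($929M) — total 689+845+735+681+929 = $3879M.
Checked against all permutations: $3879M is optimal.

Maximum total: $3879M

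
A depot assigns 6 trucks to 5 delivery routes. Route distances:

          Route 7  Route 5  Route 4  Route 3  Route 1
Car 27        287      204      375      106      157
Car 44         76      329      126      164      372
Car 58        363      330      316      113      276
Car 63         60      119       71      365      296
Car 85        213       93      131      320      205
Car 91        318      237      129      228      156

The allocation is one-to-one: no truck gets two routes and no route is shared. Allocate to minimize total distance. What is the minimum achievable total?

Optimal: Car 44→Route 7 (76 km), Car 85→Route 5 (93 km), Car 63→Route 4 (71 km), Car 27→Route 3 (106 km), Car 91→Route 1 (156 km) — total 76+93+71+106+156 = 502 km.
Column-greedy (each route in turn goes to its cheapest remaining truck) gives 541 km, worse by 39.
Every other assignment is strictly worse.

Minimum total: 502 km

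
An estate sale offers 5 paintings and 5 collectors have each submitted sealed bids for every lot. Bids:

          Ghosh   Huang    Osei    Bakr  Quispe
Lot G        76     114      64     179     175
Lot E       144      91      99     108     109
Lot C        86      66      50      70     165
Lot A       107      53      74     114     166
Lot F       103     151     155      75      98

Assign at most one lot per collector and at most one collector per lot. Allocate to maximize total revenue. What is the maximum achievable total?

Treat this as an assignment problem: match each collector to one lot.
Optimal: Ghosh→Lot E ($144), Huang→Lot F ($151), Osei→Lot A ($74), Bakr→Lot G ($179), Quispe→Lot C ($165) — total 144+151+74+179+165 = $713.
Max-entry greedy (repeatedly take the single best remaining cell) gives $710, worse by 3.
Swapping Osei↔Huang (Osei→Lot F $155, Huang→Lot A $53) loses 17.

Max total: $713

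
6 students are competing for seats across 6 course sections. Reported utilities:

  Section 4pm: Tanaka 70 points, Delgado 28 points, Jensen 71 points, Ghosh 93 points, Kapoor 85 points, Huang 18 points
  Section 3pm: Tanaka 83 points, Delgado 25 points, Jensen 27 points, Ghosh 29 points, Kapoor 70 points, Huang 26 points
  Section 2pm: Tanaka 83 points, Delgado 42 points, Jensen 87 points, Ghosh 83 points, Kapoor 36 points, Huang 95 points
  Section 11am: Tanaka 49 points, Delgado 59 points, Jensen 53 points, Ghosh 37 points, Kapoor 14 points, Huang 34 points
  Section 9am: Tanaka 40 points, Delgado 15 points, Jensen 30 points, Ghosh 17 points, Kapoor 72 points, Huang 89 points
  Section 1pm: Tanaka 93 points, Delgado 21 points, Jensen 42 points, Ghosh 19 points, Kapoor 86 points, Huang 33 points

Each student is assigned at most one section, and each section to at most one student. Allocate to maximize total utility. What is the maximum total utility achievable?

Maximum total: 497 points

Optimal: Tanaka→Section 3pm (83 points), Delgado→Section 11am (59 points), Jensen→Section 2pm (87 points), Ghosh→Section 4pm (93 points), Kapoor→Section 1pm (86 points), Huang→Section 9am (89 points) — total 83+59+87+93+86+89 = 497 points.
Row-greedy (each student in turn takes its best remaining section) gives 430 points, worse by 67.
Next-best assignment: Tanaka→Section 1pm, Delgado→Section 11am, Jensen→Section 2pm, Ghosh→Section 4pm, Kapoor→Section 3pm, Huang→Section 9am = 491 points.
Every other assignment is strictly worse.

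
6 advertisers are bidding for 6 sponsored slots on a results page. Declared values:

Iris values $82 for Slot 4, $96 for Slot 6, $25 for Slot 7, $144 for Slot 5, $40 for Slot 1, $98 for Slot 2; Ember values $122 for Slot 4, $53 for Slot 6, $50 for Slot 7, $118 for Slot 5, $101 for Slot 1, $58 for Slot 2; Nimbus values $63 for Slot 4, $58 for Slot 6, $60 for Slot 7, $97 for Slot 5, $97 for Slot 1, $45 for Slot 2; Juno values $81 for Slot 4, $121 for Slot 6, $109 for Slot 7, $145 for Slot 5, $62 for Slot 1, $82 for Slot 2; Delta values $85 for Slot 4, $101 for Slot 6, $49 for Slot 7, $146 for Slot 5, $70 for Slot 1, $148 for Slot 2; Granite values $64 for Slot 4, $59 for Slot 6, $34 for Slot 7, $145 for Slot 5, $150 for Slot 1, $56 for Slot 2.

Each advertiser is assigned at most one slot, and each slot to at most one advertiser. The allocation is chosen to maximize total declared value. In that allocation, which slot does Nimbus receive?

Nimbus receives Slot 7.

This is the linear assignment problem.
Optimal: Iris→Slot 5 ($144), Ember→Slot 4 ($122), Nimbus→Slot 7 ($60), Juno→Slot 6 ($121), Delta→Slot 2 ($148), Granite→Slot 1 ($150) — total 144+122+60+121+148+150 = $745.
Column-greedy (each slot in turn goes to its best remaining advertiser) gives $697, worse by 48.
Next-best assignment: Iris→Slot 5, Ember→Slot 4, Nimbus→Slot 6, Juno→Slot 7, Delta→Slot 2, Granite→Slot 1 = $731.
Nimbus's own top slot is Slot 5 ($97), but forcing Nimbus→Slot 5 and reassigning the rest optimally gives only $722 — worse by 23.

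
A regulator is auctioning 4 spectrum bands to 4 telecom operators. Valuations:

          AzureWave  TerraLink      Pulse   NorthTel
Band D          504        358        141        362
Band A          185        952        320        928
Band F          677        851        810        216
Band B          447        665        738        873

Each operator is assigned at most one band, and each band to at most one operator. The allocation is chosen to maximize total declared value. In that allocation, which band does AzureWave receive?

AzureWave receives Band D.

Optimal: AzureWave→Band D ($504M), TerraLink→Band A ($952M), Pulse→Band F ($810M), NorthTel→Band B ($873M) — total 504+952+810+873 = $3139M.
Row-greedy (each operator in turn takes its best remaining band) gives $2729M, worse by 410.
Next-best assignment: AzureWave→Band D, TerraLink→Band F, Pulse→Band B, NorthTel→Band A = $3021M.
Checked against all permutations: $3139M is optimal.
AzureWave's own top band is Band F ($677M), but forcing AzureWave→Band F and reassigning the rest optimally gives only $2729M — worse by 410.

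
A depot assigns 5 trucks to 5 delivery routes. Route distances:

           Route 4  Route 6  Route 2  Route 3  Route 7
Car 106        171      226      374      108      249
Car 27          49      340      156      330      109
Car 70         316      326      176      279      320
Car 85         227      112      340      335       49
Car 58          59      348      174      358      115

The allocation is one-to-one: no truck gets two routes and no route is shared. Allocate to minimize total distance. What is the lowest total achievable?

Min total: 560 km

Optimal: Car 106→Route 3 (108 km), Car 27→Route 4 (49 km), Car 70→Route 2 (176 km), Car 85→Route 6 (112 km), Car 58→Route 7 (115 km) — total 108+49+176+112+115 = 560 km.
Min-entry greedy (repeatedly take the single cheapest remaining cell) gives 706 km, worse by 146.
Swapping Car 70↔Car 58 (Car 70→Route 7 320 km, Car 58→Route 2 174 km) adds 203.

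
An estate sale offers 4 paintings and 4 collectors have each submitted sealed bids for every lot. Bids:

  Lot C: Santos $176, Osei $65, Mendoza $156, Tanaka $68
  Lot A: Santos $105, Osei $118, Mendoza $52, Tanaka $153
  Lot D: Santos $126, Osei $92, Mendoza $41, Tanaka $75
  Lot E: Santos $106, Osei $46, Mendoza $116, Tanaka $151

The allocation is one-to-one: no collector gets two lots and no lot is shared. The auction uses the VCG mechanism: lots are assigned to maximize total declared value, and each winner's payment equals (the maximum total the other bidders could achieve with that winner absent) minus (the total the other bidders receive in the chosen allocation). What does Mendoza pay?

Mendoza pays $50.

Efficient allocation: Santos→Lot D ($126), Osei→Lot A ($118), Mendoza→Lot C ($156), Tanaka→Lot E ($151); total welfare W = $551.
Mendoza receives Lot C at value $156, so the others get W − 156 = $395.
Without Mendoza: best allocation of the remaining 3 bidders over all 4 lots is Santos→Lot C ($176), Osei→Lot A ($118), Tanaka→Lot E ($151), total $445.
VCG payment = (others' best without Mendoza) − (others' welfare with Mendoza) = 445 − 395 = $50.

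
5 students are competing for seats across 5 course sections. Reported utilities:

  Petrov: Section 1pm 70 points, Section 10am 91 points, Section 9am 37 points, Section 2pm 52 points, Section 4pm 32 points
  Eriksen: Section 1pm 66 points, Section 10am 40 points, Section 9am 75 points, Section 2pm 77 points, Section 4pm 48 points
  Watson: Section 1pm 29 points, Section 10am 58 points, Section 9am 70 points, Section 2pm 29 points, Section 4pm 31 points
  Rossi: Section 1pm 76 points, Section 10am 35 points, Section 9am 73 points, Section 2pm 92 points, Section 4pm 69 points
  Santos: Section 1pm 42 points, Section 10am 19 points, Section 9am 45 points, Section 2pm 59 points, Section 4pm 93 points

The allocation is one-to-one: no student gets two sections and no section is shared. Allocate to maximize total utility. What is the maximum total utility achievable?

Max total: 412 points

Treat this as an assignment problem: match each student to one section.
Optimal: Petrov→Section 10am (91 points), Eriksen→Section 1pm (66 points), Watson→Section 9am (70 points), Rossi→Section 2pm (92 points), Santos→Section 4pm (93 points) — total 91+66+70+92+93 = 412 points.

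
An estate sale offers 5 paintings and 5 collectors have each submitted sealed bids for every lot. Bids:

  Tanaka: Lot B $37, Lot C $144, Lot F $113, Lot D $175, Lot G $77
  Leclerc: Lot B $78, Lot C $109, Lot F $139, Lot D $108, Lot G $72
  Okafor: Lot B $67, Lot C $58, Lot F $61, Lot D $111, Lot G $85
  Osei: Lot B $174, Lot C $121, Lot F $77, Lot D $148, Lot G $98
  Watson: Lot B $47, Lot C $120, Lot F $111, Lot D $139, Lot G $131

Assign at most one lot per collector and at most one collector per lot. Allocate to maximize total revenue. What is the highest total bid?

Optimal: Tanaka→Lot C ($144), Leclerc→Lot F ($139), Okafor→Lot D ($111), Osei→Lot B ($174), Watson→Lot G ($131) — total 144+139+111+174+131 = $699.
Max-entry greedy (repeatedly take the single best remaining cell) gives $677, worse by 22.

Max total: $699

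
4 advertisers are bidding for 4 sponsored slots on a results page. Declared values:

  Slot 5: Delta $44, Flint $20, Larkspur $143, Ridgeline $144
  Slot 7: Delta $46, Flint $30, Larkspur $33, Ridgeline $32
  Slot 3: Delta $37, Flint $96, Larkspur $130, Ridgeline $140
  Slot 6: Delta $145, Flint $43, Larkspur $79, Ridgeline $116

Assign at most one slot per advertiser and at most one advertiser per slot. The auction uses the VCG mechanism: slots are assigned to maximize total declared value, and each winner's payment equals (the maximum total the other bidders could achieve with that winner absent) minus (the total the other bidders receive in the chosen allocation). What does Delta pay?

Delta pays $42.

Efficient allocation: Delta→Slot 6 ($145), Flint→Slot 7 ($30), Larkspur→Slot 5 ($143), Ridgeline→Slot 3 ($140); total welfare W = $458.
Delta receives Slot 6 at value $145, so the others get W − 145 = $313.
Without Delta: best allocation of the remaining 3 bidders over all 4 slots is Flint→Slot 3 ($96), Larkspur→Slot 5 ($143), Ridgeline→Slot 6 ($116), total $355.
VCG payment = (others' best without Delta) − (others' welfare with Delta) = 355 − 313 = $42.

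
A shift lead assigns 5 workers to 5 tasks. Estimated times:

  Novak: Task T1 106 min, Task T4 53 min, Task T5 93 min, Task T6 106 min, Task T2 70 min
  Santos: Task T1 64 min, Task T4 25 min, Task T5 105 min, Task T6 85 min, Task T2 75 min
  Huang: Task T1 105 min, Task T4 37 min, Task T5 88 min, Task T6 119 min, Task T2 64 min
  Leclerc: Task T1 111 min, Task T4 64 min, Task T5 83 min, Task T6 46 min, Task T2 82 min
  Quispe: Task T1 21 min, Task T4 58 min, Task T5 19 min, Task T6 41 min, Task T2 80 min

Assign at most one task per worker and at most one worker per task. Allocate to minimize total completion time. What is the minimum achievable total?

This is the linear assignment problem.
Optimal: Novak→Task T2 (70 min), Santos→Task T1 (64 min), Huang→Task T4 (37 min), Leclerc→Task T6 (46 min), Quispe→Task T5 (19 min) — total 70+64+37+46+19 = 236 min.
Column-greedy (each task in turn goes to its cheapest remaining worker) gives 299 min, worse by 63.
Next-best assignment: Novak→Task T4, Santos→Task T1, Huang→Task T2, Leclerc→Task T6, Quispe→Task T5 = 246 min.
Swapping Huang↔Leclerc (Huang→Task T6 119 min, Leclerc→Task T4 64 min) adds 100.

Min total: 236 min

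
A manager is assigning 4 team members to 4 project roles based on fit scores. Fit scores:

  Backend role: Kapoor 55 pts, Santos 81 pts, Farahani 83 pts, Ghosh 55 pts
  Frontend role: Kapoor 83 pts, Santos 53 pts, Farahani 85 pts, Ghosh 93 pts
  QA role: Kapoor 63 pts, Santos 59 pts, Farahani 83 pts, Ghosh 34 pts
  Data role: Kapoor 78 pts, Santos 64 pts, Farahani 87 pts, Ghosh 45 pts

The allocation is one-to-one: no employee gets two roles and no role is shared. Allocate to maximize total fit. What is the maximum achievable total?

Treat this as an assignment problem: match each employee to one role.
Optimal: Kapoor→Data role (78 pts), Santos→Backend role (81 pts), Farahani→QA role (83 pts), Ghosh→Frontend role (93 pts) — total 78+81+83+93 = 335 pts.
Column-greedy (each role in turn goes to its best remaining employee) gives 303 pts, worse by 32.
Next-best assignment: Kapoor→QA role, Santos→Backend role, Farahani→Data role, Ghosh→Frontend role = 324 pts.
Swapping Farahani↔Kapoor (Farahani→Data role 87 pts, Kapoor→QA role 63 pts) loses 11.
Checked against all permutations: 335 pts is optimal.

Max total: 335 pts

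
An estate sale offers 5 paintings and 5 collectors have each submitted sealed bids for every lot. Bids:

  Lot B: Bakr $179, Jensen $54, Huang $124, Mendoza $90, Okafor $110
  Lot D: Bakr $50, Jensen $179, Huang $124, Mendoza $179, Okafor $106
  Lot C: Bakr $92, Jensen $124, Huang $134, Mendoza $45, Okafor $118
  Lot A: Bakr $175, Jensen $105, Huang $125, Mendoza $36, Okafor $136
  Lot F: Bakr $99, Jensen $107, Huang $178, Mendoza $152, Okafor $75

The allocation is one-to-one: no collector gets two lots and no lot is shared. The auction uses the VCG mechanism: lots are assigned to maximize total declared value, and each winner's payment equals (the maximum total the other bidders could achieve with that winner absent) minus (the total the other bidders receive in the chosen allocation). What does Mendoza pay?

Mendoza pays $55.

Efficient allocation: Bakr→Lot B ($179), Jensen→Lot C ($124), Huang→Lot F ($178), Mendoza→Lot D ($179), Okafor→Lot A ($136); total welfare W = $796.
Mendoza receives Lot D at value $179, so the others get W − 179 = $617.
Without Mendoza: best allocation of the remaining 4 bidders over all 5 lots is Bakr→Lot B ($179), Jensen→Lot D ($179), Huang→Lot F ($178), Okafor→Lot A ($136), total $672.
VCG payment = (others' best without Mendoza) − (others' welfare with Mendoza) = 672 − 617 = $55.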